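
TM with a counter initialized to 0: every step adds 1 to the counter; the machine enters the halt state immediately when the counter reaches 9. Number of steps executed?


Counter starts at 0. Counting sequence:
  Step 1: counter = 1
  Step 2: counter = 2
  Step 3: counter = 3
  Step 4: counter = 4
  Step 5: counter = 5
  Step 6: counter = 6
  ...
  Step 9: counter = 9
Counter reached 9 -> halt
Total steps = 9

9


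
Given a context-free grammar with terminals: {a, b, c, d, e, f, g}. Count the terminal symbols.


Terminal symbols: a, b, c, d, e, f, g
Counting each: a (#1), b (#2), c (#3), d (#4), e (#5), f (#6), g (#7)
Total = 7

7


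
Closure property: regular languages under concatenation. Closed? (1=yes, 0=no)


Regular languages are closed under:
- Union (DFA product construction)
- Intersection (DFA product construction)
- Complement (swap accept/reject states)
- Concatenation (NFA construction)
- Kleene star (NFA construction)
concatenation is in this list
Therefore: closed

1


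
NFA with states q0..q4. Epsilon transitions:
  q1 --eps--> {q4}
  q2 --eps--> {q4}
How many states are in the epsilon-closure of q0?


Starting from q0
Initialize closure = {q0}
q0 has no outgoing epsilon transitions -> nothing to add
Final closure: {q0}
Size = 1

1


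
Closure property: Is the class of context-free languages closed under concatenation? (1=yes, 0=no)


CFL closure properties:
  Closed under: union, concatenation, Kleene star
  NOT closed under: intersection, complement
Operation 'concatenation' is in closed list -> Yes (closed)

1


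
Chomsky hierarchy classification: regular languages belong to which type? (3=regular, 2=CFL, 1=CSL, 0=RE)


Chomsky hierarchy levels:
  Type 3: Regular (DFA/NFA/regex)
  Type 2: Context-free (PDA)
  Type 1: Context-sensitive
  Type 0: Recursively enumerable (TM)
'regular' corresponds to Type 3

3


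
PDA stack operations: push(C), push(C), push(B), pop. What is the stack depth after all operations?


Tracing stack operations:
  push(C) -> stack = [C], depth=1
  push(C) -> stack = [C,C], depth=2
  push(B) -> stack = [C,C,B], depth=3
  pop -> removed B, stack = [C,C], depth=2
Final depth = 2

2


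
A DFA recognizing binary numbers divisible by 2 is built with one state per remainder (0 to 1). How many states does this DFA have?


Divisibility by 2 is tracked via the remainder mod 2: 0, 1, ..., 1
The construction assigns one state to each remainder
Number of remainders = 2

2


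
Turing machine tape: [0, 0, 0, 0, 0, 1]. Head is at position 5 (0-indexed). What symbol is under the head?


Tape: [0, 0, 0, 0, 0, 1]
Positions: 0 1 2 3 4 5
Values:    0 0 0 0 0 1
Head at position 5
tape[5] = 1

1


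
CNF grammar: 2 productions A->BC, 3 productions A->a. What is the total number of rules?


CNF allows two rule forms:
  A -> BC (binary): 2 rules
  A -> a (terminal): 3 rules
Total = 2 + 3 = 5

5


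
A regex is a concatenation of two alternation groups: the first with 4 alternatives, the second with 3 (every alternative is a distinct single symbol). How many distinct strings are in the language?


First group: 4 alternatives
Second group: 3 alternatives
Concatenation: each choice from group 1 pairs with each from group 2
Total = 4 x 3 = 12

12


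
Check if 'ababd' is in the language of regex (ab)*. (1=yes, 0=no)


Pattern: (ab)*
String: 'ababd'
Pattern requires: zero or more repetitions of 'ab'
Length 5 is odd -> cannot be (ab)* -> no match
Result: 0

0


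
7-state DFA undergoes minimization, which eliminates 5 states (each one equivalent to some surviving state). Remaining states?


Original DFA: 7 states
Redundant states removed: 5
Minimized states = original - removed
= 7 - 5
= 2

2


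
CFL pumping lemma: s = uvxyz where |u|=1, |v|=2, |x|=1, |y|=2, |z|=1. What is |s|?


|s| = |u| + |v| + |x| + |y| + |z|
= 1 + 2 + 1 + 2 + 1
= 3 + 1 + 3
= 4 + 3
= 7

7


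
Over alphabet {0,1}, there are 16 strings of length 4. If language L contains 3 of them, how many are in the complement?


Alphabet: {0,1}
String length: 4
Total strings of length 4 = 2^4 = 16
Strings in L = 3
Complement = total - |L|
= 16 - 3
= 13

13


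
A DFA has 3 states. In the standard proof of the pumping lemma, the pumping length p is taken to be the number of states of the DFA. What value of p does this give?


Pumping lemma for regular languages (standard proof):
Take p = |Q|, the number of DFA states.
Any string of length >= |Q| passes through |Q|+1 states while reading its first |Q| symbols,
so by pigeonhole some state repeats, giving the loop that can be pumped.
Here |Q| = 3
Therefore the proof uses p = 3

3


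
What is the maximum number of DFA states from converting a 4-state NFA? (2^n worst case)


NFA has 4 states
Subset construction: each DFA state = subset of NFA states
Maximum subsets = 2^4
2^4 = 16

16


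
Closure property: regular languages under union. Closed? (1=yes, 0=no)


Regular languages are closed under:
- Union (DFA product construction)
- Intersection (DFA product construction)
- Complement (swap accept/reject states)
- Concatenation (NFA construction)
- Kleene star (NFA construction)
union is in this list
Therefore: closed

1


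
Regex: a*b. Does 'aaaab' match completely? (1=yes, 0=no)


Pattern: a*b
String: 'aaaab'
Pattern requires: zero or more 'a's followed by exactly one 'b'
Found 4 leading 'a's
Remaining: 'b'
Remaining is exactly 'b' -> match
Result: 1

1


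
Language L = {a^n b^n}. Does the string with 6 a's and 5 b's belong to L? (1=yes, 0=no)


Language requires equal numbers of a's and b's
PDA pushes for each 'a', pops for each 'b'
Number of a's = 6
Number of b's = 5
6 != 5 -> Reject

0


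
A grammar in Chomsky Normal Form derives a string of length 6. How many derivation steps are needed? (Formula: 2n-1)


Chomsky Normal Form derivation:
String length n = 6
Each step either:
  - Splits a nonterminal into two (n-1 such steps)
  - Converts a nonterminal to terminal (n such steps)
Total = (n-1) + n = 2n - 1
= 2(6) - 1
= 12 - 1
= 11

11


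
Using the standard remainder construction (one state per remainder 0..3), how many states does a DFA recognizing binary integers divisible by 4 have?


Divisibility by 4 is tracked via the remainder mod 4: 0, 1, ..., 3
The construction assigns one state to each remainder
Number of remainders = 4

4


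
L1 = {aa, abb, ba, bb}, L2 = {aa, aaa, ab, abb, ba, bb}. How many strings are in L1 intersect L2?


L1 = {aa, abb, ba, bb}
L2 = {aa, aaa, ab, abb, ba, bb}
Checking each string in L1 against L2:
  'aa': in L2? Yes
  'abb': in L2? Yes
  'ba': in L2? Yes
  'bb': in L2? Yes
Intersection = {aa, abb, ba, bb}
|L1 ∩ L2| = 4

4


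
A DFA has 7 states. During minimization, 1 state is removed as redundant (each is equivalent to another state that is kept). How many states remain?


Original DFA: 7 states
Redundant states removed: 1
Minimized states = original - removed
= 7 - 1
= 6

6


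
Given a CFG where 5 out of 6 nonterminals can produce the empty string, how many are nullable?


Nonterminals: {S, A, B, C, D, E}
A nonterminal is nullable if it can derive epsilon
Counting nullable nonterminals: 5
Total nullable = 5

5


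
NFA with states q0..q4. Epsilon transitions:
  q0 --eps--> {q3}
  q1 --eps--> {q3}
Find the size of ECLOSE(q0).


Starting from q0
Initialize closure = {q0}
Follow epsilon from q0 -> add q3
Final closure: {q0, q3}
Size = 2

2


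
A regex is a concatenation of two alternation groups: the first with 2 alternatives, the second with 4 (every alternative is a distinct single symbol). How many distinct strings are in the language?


First group: 2 alternatives
Second group: 4 alternatives
Concatenation: each choice from group 1 pairs with each from group 2
Total = 2 x 4 = 8

8


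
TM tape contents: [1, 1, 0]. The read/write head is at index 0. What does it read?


Tape: [1, 1, 0]
Positions: 0 1 2
Values:    1 1 0
Head at position 0
tape[0] = 1

1


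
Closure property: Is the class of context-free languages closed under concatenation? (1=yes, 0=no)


CFL closure properties:
  Closed under: union, concatenation, Kleene star
  NOT closed under: intersection, complement
Operation 'concatenation' is in closed list -> Yes (closed)

1


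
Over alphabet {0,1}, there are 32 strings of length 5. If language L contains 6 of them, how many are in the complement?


Alphabet: {0,1}
String length: 5
Total strings of length 5 = 2^5 = 32
Strings in L = 6
Complement = total - |L|
= 32 - 6
= 26

26


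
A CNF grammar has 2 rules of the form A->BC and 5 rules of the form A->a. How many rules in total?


CNF allows two rule forms:
  A -> BC (binary): 2 rules
  A -> a (terminal): 5 rules
Total = 2 + 5 = 7

7


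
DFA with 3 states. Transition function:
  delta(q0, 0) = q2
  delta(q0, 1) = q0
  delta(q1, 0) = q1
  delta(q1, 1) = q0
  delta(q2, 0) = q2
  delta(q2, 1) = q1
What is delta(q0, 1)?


Looking up transition function:
delta(q0, 1) in the table
Row: q0, Column: 1
Result: q0

q0


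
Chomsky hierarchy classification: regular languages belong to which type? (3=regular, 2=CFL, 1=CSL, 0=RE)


Chomsky hierarchy levels:
  Type 3: Regular (DFA/NFA/regex)
  Type 2: Context-free (PDA)
  Type 1: Context-sensitive
  Type 0: Recursively enumerable (TM)
'regular' corresponds to Type 3

3


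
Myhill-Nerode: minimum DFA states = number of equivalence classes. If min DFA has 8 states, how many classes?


Myhill-Nerode theorem:
Number of equivalence classes = number of states in minimal DFA
Minimal DFA states = 8
Therefore equivalence classes = 8

8


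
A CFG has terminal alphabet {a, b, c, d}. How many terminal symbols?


Terminal symbols: a, b, c, d
Counting each: a (#1), b (#2), c (#3), d (#4)
Total = 4

4


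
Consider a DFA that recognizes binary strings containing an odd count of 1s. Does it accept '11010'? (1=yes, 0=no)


DFA has 2 states: q_even (start, accept=no) and q_odd
Processing string '11010' character by character:
  Position 0: read '1', 1-count=1 -> q_odd
  Position 1: read '1', 1-count=2 -> q_even
  Position 2: read '0', 1-count=2 -> q_even (no change)
  Position 3: read '1', 1-count=3 -> q_odd
  Position 4: read '0', 1-count=3 -> q_odd (no change)
Final state: q_odd, total 1s = 3 (odd); the DFA requires an odd count -> accept

1


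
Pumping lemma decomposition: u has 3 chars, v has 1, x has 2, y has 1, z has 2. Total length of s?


|s| = |u| + |v| + |x| + |y| + |z|
= 3 + 1 + 2 + 1 + 2
= 4 + 2 + 3
= 6 + 3
= 9

9


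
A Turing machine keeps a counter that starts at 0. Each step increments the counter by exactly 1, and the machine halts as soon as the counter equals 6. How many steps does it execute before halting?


Counter starts at 0. Counting sequence:
  Step 1: counter = 1
  Step 2: counter = 2
  Step 3: counter = 3
  Step 4: counter = 4
  Step 5: counter = 5
  Step 6: counter = 6
Counter reached 6 -> halt
Total steps = 6

6


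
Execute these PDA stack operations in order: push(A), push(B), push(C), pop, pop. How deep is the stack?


Tracing stack operations:
  push(A) -> stack = [A], depth=1
  push(B) -> stack = [A,B], depth=2
  push(C) -> stack = [A,B,C], depth=3
  pop -> removed C, stack = [A,B], depth=2
  pop -> removed B, stack = [A], depth=1
Final depth = 1

1


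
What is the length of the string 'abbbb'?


String: 'abbbb'
Counting characters:
  'a' appears 1 time(s)
  'b' appears 4 time(s)
Total length = 1 + 4 = 5

5


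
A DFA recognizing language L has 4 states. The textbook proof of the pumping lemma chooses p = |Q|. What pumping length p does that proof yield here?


Pumping lemma for regular languages (standard proof):
Take p = |Q|, the number of DFA states.
Any string of length >= |Q| passes through |Q|+1 states while reading its first |Q| symbols,
so by pigeonhole some state repeats, giving the loop that can be pumped.
Here |Q| = 4
Therefore the proof uses p = 4

4


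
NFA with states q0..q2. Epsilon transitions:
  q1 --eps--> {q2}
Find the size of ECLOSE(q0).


Starting from q0
Initialize closure = {q0}
q0 has no outgoing epsilon transitions -> nothing to add
Final closure: {q0}
Size = 1

1


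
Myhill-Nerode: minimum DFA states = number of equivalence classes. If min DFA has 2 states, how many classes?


Myhill-Nerode theorem:
Number of equivalence classes = number of states in minimal DFA
Minimal DFA states = 2
Therefore equivalence classes = 2

2


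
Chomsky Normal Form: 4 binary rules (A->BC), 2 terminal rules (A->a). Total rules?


CNF allows two rule forms:
  A -> BC (binary): 4 rules
  A -> a (terminal): 2 rules
Total = 4 + 2 = 6

6


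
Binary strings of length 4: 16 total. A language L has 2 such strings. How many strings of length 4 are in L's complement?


Alphabet: {0,1}
String length: 4
Total strings of length 4 = 2^4 = 16
Strings in L = 2
Complement = total - |L|
= 16 - 2
= 14

14


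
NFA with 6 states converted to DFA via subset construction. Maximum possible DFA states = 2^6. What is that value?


NFA has 6 states
Subset construction: each DFA state = subset of NFA states
Maximum subsets = 2^6
2^6 = 64

64


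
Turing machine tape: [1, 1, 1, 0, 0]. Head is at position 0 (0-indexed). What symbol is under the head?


Tape: [1, 1, 1, 0, 0]
Positions: 0 1 2 3 4
Values:    1 1 1 0 0
Head at position 0
tape[0] = 1

1


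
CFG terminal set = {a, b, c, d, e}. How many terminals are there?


Terminal symbols: a, b, c, d, e
Counting each: a (#1), b (#2), c (#3), d (#4), e (#5)
Total = 5

5


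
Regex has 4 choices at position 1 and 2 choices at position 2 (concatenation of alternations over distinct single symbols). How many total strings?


First group: 4 alternatives
Second group: 2 alternatives
Concatenation: each choice from group 1 pairs with each from group 2
Total = 4 x 2 = 8

8


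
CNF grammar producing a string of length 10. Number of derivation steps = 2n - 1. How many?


Chomsky Normal Form derivation:
String length n = 10
Each step either:
  - Splits a nonterminal into two (n-1 such steps)
  - Converts a nonterminal to terminal (n such steps)
Total = (n-1) + n = 2n - 1
= 2(10) - 1
= 20 - 1
= 19

19


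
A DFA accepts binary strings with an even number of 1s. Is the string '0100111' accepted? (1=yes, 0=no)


DFA has 2 states: q_even (start, accept=yes) and q_odd
Processing string '0100111' character by character:
  Position 0: read '0', 1-count=0 -> q_even (no change)
  Position 1: read '1', 1-count=1 -> q_odd
  Position 2: read '0', 1-count=1 -> q_odd (no change)
  Position 3: read '0', 1-count=1 -> q_odd (no change)
  Position 4: read '1', 1-count=2 -> q_even
  Position 5: read '1', 1-count=3 -> q_odd
  Position 6: read '1', 1-count=4 -> q_even
Final state: q_even, total 1s = 4 (even); the DFA requires an even count -> accept

1


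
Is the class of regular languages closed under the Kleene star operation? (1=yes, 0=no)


Regular languages are closed under:
- Union (DFA product construction)
- Intersection (DFA product construction)
- Complement (swap accept/reject states)
- Concatenation (NFA construction)
- Kleene star (NFA construction)
Kleene star is in this list
Therefore: closed

1


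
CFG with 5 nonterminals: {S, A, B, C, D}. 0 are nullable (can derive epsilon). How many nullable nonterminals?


Nonterminals: {S, A, B, C, D}
A nonterminal is nullable if it can derive epsilon
Counting nullable nonterminals: 0
Total nullable = 0

0


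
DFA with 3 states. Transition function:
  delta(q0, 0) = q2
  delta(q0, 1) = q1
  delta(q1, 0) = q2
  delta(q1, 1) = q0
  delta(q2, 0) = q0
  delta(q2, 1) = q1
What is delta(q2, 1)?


Looking up transition function:
delta(q2, 1) in the table
Row: q2, Column: 1
Result: q1

q1


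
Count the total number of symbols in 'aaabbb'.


String: 'aaabbb'
Counting characters:
  'a' appears 3 time(s)
  'b' appears 3 time(s)
Total length = 3 + 3 = 6

6


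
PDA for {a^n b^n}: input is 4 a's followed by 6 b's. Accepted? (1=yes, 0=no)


Language requires equal numbers of a's and b's
PDA pushes for each 'a', pops for each 'b'
Number of a's = 4
Number of b's = 6
4 != 6 -> Reject

0


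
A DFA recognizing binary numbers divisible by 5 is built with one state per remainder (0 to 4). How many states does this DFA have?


Divisibility by 5 is tracked via the remainder mod 5: 0, 1, ..., 4
The construction assigns one state to each remainder
Number of remainders = 5

5


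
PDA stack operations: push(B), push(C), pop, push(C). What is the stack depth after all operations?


Tracing stack operations:
  push(B) -> stack = [B], depth=1
  push(C) -> stack = [B,C], depth=2
  pop -> removed C, stack = [B], depth=1
  push(C) -> stack = [B,C], depth=2
Final depth = 2

2


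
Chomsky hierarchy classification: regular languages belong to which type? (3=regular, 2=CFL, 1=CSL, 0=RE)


Chomsky hierarchy levels:
  Type 3: Regular (DFA/NFA/regex)
  Type 2: Context-free (PDA)
  Type 1: Context-sensitive
  Type 0: Recursively enumerable (TM)
'regular' corresponds to Type 3

3


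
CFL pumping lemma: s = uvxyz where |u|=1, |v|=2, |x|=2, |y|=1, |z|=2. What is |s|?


|s| = |u| + |v| + |x| + |y| + |z|
= 1 + 2 + 2 + 1 + 2
= 3 + 2 + 3
= 5 + 3
= 8

8


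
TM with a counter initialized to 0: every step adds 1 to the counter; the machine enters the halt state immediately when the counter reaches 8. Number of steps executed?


Counter starts at 0. Counting sequence:
  Step 1: counter = 1
  Step 2: counter = 2
  Step 3: counter = 3
  Step 4: counter = 4
  Step 5: counter = 5
  Step 6: counter = 6
  Step 7: counter = 7
  Step 8: counter = 8
Counter reached 8 -> halt
Total steps = 8

8


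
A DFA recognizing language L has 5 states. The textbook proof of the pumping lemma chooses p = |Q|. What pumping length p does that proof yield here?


Pumping lemma for regular languages (standard proof):
Take p = |Q|, the number of DFA states.
Any string of length >= |Q| passes through |Q|+1 states while reading its first |Q| symbols,
so by pigeonhole some state repeats, giving the loop that can be pumped.
Here |Q| = 5
Therefore the proof uses p = 5

5


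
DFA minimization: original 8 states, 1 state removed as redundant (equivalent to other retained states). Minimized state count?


Original DFA: 8 states
Redundant states removed: 1
Minimized states = original - removed
= 8 - 1
= 7

7


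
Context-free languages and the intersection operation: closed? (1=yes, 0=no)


CFL closure properties:
  Closed under: union, concatenation, Kleene star
  NOT closed under: intersection, complement
Operation 'intersection' is in not-closed list -> No (not closed)

0


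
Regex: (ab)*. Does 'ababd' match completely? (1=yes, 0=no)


Pattern: (ab)*
String: 'ababd'
Pattern requires: zero or more repetitions of 'ab'
Length 5 is odd -> cannot be (ab)* -> no match
Result: 0

0


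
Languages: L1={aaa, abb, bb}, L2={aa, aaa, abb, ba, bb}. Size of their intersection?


L1 = {aaa, abb, bb}
L2 = {aa, aaa, abb, ba, bb}
Checking each string in L1 against L2:
  'aaa': in L2? Yes
  'abb': in L2? Yes
  'bb': in L2? Yes
Intersection = {aaa, abb, bb}
|L1 ∩ L2| = 3

3


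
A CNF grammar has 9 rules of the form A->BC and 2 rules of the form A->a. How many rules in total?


CNF allows two rule forms:
  A -> BC (binary): 9 rules
  A -> a (terminal): 2 rules
Total = 9 + 2 = 11

11


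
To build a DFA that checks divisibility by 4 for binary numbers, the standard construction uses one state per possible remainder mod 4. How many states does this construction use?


Divisibility by 4 is tracked via the remainder mod 4: 0, 1, ..., 3
The construction assigns one state to each remainder
Number of remainders = 4

4


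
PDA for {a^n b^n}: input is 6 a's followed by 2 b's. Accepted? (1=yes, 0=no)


Language requires equal numbers of a's and b's
PDA pushes for each 'a', pops for each 'b'
Number of a's = 6
Number of b's = 2
6 != 2 -> Reject

0


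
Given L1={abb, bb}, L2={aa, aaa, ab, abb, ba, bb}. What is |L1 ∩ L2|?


L1 = {abb, bb}
L2 = {aa, aaa, ab, abb, ba, bb}
Checking each string in L1 against L2:
  'abb': in L2? Yes
  'bb': in L2? Yes
Intersection = {abb, bb}
|L1 ∩ L2| = 2

2


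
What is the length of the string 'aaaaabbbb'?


String: 'aaaaabbbb'
Counting characters:
  'a' appears 5 time(s)
  'b' appears 4 time(s)
Total length = 5 + 4 = 9

9


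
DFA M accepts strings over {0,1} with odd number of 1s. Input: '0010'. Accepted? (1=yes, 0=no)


DFA has 2 states: q_even (start, accept=no) and q_odd
Processing string '0010' character by character:
  Position 0: read '0', 1-count=0 -> q_even (no change)
  Position 1: read '0', 1-count=0 -> q_even (no change)
  Position 2: read '1', 1-count=1 -> q_odd
  Position 3: read '0', 1-count=1 -> q_odd (no change)
Final state: q_odd, total 1s = 1 (odd); the DFA requires an odd count -> accept

1


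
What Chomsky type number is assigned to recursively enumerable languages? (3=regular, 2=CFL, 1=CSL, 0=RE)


Chomsky hierarchy levels:
  Type 3: Regular (DFA/NFA/regex)
  Type 2: Context-free (PDA)
  Type 1: Context-sensitive
  Type 0: Recursively enumerable (TM)
'recursively enumerable' corresponds to Type 0

0


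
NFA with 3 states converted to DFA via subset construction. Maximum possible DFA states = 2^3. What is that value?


NFA has 3 states
Subset construction: each DFA state = subset of NFA states
Maximum subsets = 2^3
2^3 = 8

8


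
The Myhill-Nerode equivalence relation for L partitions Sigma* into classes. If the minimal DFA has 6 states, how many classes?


Myhill-Nerode theorem:
Number of equivalence classes = number of states in minimal DFA
Minimal DFA states = 6
Therefore equivalence classes = 6

6


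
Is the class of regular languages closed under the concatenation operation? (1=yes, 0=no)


Regular languages are closed under:
- Union (DFA product construction)
- Intersection (DFA product construction)
- Complement (swap accept/reject states)
- Concatenation (NFA construction)
- Kleene star (NFA construction)
concatenation is in this list
Therefore: closed

1


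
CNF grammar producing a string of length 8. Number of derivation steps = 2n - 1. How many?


Chomsky Normal Form derivation:
String length n = 8
Each step either:
  - Splits a nonterminal into two (n-1 such steps)
  - Converts a nonterminal to terminal (n such steps)
Total = (n-1) + n = 2n - 1
= 2(8) - 1
= 16 - 1
= 15

15


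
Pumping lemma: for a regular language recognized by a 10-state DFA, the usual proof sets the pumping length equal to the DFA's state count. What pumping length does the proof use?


Pumping lemma for regular languages (standard proof):
Take p = |Q|, the number of DFA states.
Any string of length >= |Q| passes through |Q|+1 states while reading its first |Q| symbols,
so by pigeonhole some state repeats, giving the loop that can be pumped.
Here |Q| = 10
Therefore the proof uses p = 10

10


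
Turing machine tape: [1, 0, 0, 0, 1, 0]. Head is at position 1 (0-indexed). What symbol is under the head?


Tape: [1, 0, 0, 0, 1, 0]
Positions: 0 1 2 3 4 5
Values:    1 0 0 0 1 0
Head at position 1
tape[1] = 0

0


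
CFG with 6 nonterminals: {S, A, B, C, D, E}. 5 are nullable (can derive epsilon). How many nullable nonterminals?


Nonterminals: {S, A, B, C, D, E}
A nonterminal is nullable if it can derive epsilon
Counting nullable nonterminals: 5
Total nullable = 5

5


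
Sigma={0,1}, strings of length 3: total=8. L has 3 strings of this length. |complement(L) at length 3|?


Alphabet: {0,1}
String length: 3
Total strings of length 3 = 2^3 = 8
Strings in L = 3
Complement = total - |L|
= 8 - 3
= 5

5


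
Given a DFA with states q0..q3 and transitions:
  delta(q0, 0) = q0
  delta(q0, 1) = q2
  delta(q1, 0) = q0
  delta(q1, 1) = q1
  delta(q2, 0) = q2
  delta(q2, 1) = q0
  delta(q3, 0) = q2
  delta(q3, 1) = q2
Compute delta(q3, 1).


Looking up transition function:
delta(q3, 1) in the table
Row: q3, Column: 1
Result: q2

q2


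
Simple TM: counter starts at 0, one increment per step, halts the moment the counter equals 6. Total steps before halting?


Counter starts at 0. Counting sequence:
  Step 1: counter = 1
  Step 2: counter = 2
  Step 3: counter = 3
  Step 4: counter = 4
  Step 5: counter = 5
  Step 6: counter = 6
Counter reached 6 -> halt
Total steps = 6

6


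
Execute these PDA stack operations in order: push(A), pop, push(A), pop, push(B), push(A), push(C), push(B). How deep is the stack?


Tracing stack operations:
  push(A) -> stack = [A], depth=1
  pop -> removed A, stack = [], depth=0
  push(A) -> stack = [A], depth=1
  pop -> removed A, stack = [], depth=0
  push(B) -> stack = [B], depth=1
  push(A) -> stack = [B,A], depth=2
  push(C) -> stack = [B,A,C], depth=3
  push(B) -> stack = [B,A,C,B], depth=4
Final depth = 4

4


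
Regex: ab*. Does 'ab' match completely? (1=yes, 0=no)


Pattern: ab*
String: 'ab'
Pattern requires: exactly one 'a' followed by zero or more 'b's
First char is 'a' -> OK
Rest 'b': all b's? Yes
Result: 1

1


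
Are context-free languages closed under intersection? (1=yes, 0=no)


CFL closure properties:
  Closed under: union, concatenation, Kleene star
  NOT closed under: intersection, complement
Operation 'intersection' is in not-closed list -> No (not closed)

0


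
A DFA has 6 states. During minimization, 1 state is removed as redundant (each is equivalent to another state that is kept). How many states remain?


Original DFA: 6 states
Redundant states removed: 1
Minimized states = original - removed
= 6 - 1
= 5

5


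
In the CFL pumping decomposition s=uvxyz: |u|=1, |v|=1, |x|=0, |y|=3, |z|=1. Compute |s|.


|s| = |u| + |v| + |x| + |y| + |z|
= 1 + 1 + 0 + 3 + 1
= 2 + 0 + 4
= 2 + 4
= 6

6


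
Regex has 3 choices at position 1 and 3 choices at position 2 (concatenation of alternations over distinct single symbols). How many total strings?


First group: 3 alternatives
Second group: 3 alternatives
Concatenation: each choice from group 1 pairs with each from group 2
Total = 3 x 3 = 9

9


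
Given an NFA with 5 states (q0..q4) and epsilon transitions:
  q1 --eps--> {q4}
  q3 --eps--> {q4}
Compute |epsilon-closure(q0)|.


Starting from q0
Initialize closure = {q0}
q0 has no outgoing epsilon transitions -> nothing to add
Final closure: {q0}
Size = 1

1


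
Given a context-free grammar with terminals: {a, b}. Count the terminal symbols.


Terminal symbols: a, b
Counting each: a (#1), b (#2)
Total = 2

2


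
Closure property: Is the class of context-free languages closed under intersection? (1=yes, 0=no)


CFL closure properties:
  Closed under: union, concatenation, Kleene star
  NOT closed under: intersection, complement
Operation 'intersection' is in not-closed list -> No (not closed)

0


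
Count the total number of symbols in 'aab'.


String: 'aab'
Counting characters:
  'a' appears 2 time(s)
  'b' appears 1 time(s)
Total length = 2 + 1 = 3

3


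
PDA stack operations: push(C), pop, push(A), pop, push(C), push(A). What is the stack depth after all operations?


Tracing stack operations:
  push(C) -> stack = [C], depth=1
  pop -> removed C, stack = [], depth=0
  push(A) -> stack = [A], depth=1
  pop -> removed A, stack = [], depth=0
  push(C) -> stack = [C], depth=1
  push(A) -> stack = [C,A], depth=2
Final depth = 2

2


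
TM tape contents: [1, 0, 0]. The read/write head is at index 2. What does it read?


Tape: [1, 0, 0]
Positions: 0 1 2
Values:    1 0 0
Head at position 2
tape[2] = 0

0


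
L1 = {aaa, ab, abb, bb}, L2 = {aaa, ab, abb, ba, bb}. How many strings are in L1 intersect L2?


L1 = {aaa, ab, abb, bb}
L2 = {aaa, ab, abb, ba, bb}
Checking each string in L1 against L2:
  'aaa': in L2? Yes
  'ab': in L2? Yes
  'abb': in L2? Yes
  'bb': in L2? Yes
Intersection = {aaa, ab, abb, bb}
|L1 ∩ L2| = 4

4


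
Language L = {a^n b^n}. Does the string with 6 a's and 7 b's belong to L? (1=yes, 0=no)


Language requires equal numbers of a's and b's
PDA pushes for each 'a', pops for each 'b'
Number of a's = 6
Number of b's = 7
6 != 7 -> Reject

0


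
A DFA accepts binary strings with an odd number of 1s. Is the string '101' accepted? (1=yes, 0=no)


DFA has 2 states: q_even (start, accept=no) and q_odd
Processing string '101' character by character:
  Position 0: read '1', 1-count=1 -> q_odd
  Position 1: read '0', 1-count=1 -> q_odd (no change)
  Position 2: read '1', 1-count=2 -> q_even
Final state: q_even, total 1s = 2 (even); the DFA requires an odd count -> reject

0


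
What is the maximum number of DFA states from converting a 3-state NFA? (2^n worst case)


NFA has 3 states
Subset construction: each DFA state = subset of NFA states
Maximum subsets = 2^3
2^3 = 8

8


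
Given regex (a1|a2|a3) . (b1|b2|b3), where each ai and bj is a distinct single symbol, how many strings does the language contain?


First group: 3 alternatives
Second group: 3 alternatives
Concatenation: each choice from group 1 pairs with each from group 2
Total = 3 x 3 = 9

9


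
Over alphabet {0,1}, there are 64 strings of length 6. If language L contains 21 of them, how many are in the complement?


Alphabet: {0,1}
String length: 6
Total strings of length 6 = 2^6 = 64
Strings in L = 21
Complement = total - |L|
= 64 - 21
= 43

43


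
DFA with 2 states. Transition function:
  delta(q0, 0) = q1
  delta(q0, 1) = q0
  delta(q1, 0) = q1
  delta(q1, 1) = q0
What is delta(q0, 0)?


Looking up transition function:
delta(q0, 0) in the table
Row: q0, Column: 0
Result: q1

q1


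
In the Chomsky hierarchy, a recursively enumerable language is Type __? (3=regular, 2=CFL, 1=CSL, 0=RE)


Chomsky hierarchy levels:
  Type 3: Regular (DFA/NFA/regex)
  Type 2: Context-free (PDA)
  Type 1: Context-sensitive
  Type 0: Recursively enumerable (TM)
'recursively enumerable' corresponds to Type 0

0


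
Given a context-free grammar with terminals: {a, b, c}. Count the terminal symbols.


Terminal symbols: a, b, c
Counting each: a (#1), b (#2), c (#3)
Total = 3

3


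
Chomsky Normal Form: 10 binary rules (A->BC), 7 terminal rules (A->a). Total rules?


CNF allows two rule forms:
  A -> BC (binary): 10 rules
  A -> a (terminal): 7 rules
Total = 10 + 7 = 17

17


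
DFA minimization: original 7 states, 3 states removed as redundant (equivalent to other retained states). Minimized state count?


Original DFA: 7 states
Redundant states removed: 3
Minimized states = original - removed
= 7 - 3
= 4

4


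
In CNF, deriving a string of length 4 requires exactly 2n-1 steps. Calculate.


Chomsky Normal Form derivation:
String length n = 4
Each step either:
  - Splits a nonterminal into two (n-1 such steps)
  - Converts a nonterminal to terminal (n such steps)
Total = (n-1) + n = 2n - 1
= 2(4) - 1
= 8 - 1
= 7

7


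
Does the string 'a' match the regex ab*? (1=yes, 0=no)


Pattern: ab*
String: 'a'
Pattern requires: exactly one 'a' followed by zero or more 'b's
First char is 'a' -> OK
Rest '': all b's? Yes
Result: 1

1


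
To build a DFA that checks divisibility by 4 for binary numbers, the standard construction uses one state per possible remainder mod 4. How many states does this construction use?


Divisibility by 4 is tracked via the remainder mod 4: 0, 1, ..., 3
The construction assigns one state to each remainder
Number of remainders = 4

4


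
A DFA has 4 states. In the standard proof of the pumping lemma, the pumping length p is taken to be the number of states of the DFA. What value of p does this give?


Pumping lemma for regular languages (standard proof):
Take p = |Q|, the number of DFA states.
Any string of length >= |Q| passes through |Q|+1 states while reading its first |Q| symbols,
so by pigeonhole some state repeats, giving the loop that can be pumped.
Here |Q| = 4
Therefore the proof uses p = 4

4


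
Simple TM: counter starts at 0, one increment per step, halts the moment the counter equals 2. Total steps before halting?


Counter starts at 0. Counting sequence:
  Step 1: counter = 1
  Step 2: counter = 2
Counter reached 2 -> halt
Total steps = 2

2


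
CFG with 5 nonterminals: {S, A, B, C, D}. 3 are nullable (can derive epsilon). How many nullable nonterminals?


Nonterminals: {S, A, B, C, D}
A nonterminal is nullable if it can derive epsilon
Counting nullable nonterminals: 3
Total nullable = 3

3


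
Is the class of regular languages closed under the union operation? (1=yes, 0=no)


Regular languages are closed under:
- Union (DFA product construction)
- Intersection (DFA product construction)
- Complement (swap accept/reject states)
- Concatenation (NFA construction)
- Kleene star (NFA construction)
union is in this list
Therefore: closed

1


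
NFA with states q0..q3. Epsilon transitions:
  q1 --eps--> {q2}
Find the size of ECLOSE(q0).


Starting from q0
Initialize closure = {q0}
q0 has no outgoing epsilon transitions -> nothing to add
Final closure: {q0}
Size = 1

1


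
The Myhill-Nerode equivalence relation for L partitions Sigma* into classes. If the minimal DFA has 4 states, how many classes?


Myhill-Nerode theorem:
Number of equivalence classes = number of states in minimal DFA
Minimal DFA states = 4
Therefore equivalence classes = 4

4


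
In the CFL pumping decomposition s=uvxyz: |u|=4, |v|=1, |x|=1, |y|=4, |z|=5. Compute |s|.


|s| = |u| + |v| + |x| + |y| + |z|
= 4 + 1 + 1 + 4 + 5
= 5 + 1 + 9
= 6 + 9
= 15

15


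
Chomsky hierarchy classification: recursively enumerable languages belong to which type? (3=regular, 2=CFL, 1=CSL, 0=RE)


Chomsky hierarchy levels:
  Type 3: Regular (DFA/NFA/regex)
  Type 2: Context-free (PDA)
  Type 1: Context-sensitive
  Type 0: Recursively enumerable (TM)
'recursively enumerable' corresponds to Type 0

0


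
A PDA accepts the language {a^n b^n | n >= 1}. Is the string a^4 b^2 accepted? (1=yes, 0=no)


Language requires equal numbers of a's and b's
PDA pushes for each 'a', pops for each 'b'
Number of a's = 4
Number of b's = 2
4 != 2 -> Reject

0


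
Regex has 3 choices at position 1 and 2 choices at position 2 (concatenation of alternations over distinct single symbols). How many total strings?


First group: 3 alternatives
Second group: 2 alternatives
Concatenation: each choice from group 1 pairs with each from group 2
Total = 3 x 2 = 6

6


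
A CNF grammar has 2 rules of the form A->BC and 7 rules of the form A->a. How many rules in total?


CNF allows two rule forms:
  A -> BC (binary): 2 rules
  A -> a (terminal): 7 rules
Total = 2 + 7 = 9

9


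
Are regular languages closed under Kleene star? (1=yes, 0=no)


Regular languages are closed under:
- Union (DFA product construction)
- Intersection (DFA product construction)
- Complement (swap accept/reject states)
- Concatenation (NFA construction)
- Kleene star (NFA construction)
Kleene star is in this list
Therefore: closed

1


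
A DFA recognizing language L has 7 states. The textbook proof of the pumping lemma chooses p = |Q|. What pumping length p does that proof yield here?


Pumping lemma for regular languages (standard proof):
Take p = |Q|, the number of DFA states.
Any string of length >= |Q| passes through |Q|+1 states while reading its first |Q| symbols,
so by pigeonhole some state repeats, giving the loop that can be pumped.
Here |Q| = 7
Therefore the proof uses p = 7

7


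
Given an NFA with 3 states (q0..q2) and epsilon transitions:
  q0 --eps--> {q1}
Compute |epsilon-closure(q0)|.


Starting from q0
Initialize closure = {q0}
Follow epsilon from q0 -> add q1
Final closure: {q0, q1}
Size = 2

2


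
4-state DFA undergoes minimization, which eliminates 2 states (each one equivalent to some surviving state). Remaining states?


Original DFA: 4 states
Redundant states removed: 2
Minimized states = original - removed
= 4 - 2
= 2

2


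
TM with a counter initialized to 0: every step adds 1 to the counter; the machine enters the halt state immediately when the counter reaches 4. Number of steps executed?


Counter starts at 0. Counting sequence:
  Step 1: counter = 1
  Step 2: counter = 2
  Step 3: counter = 3
  Step 4: counter = 4
Counter reached 4 -> halt
Total steps = 4

4


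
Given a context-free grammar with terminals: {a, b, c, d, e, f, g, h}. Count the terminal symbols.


Terminal symbols: a, b, c, d, e, f, g, h
Counting each: a (#1), b (#2), c (#3), d (#4), e (#5), f (#6), g (#7), h (#8)
Total = 8

8


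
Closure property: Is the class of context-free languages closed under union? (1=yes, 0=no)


CFL closure properties:
  Closed under: union, concatenation, Kleene star
  NOT closed under: intersection, complement
Operation 'union' is in closed list -> Yes (closed)

1


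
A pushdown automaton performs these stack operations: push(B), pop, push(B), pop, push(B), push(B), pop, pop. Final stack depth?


Tracing stack operations:
  push(B) -> stack = [B], depth=1
  pop -> removed B, stack = [], depth=0
  push(B) -> stack = [B], depth=1
  pop -> removed B, stack = [], depth=0
  push(B) -> stack = [B], depth=1
  push(B) -> stack = [B,B], depth=2
  pop -> removed B, stack = [B], depth=1
  pop -> removed B, stack = [], depth=0
Final depth = 0

0


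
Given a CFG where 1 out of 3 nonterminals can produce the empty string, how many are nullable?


Nonterminals: {S, A, B}
A nonterminal is nullable if it can derive epsilon
Counting nullable nonterminals: 1
Total nullable = 1

1


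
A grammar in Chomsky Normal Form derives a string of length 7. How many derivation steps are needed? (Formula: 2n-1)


Chomsky Normal Form derivation:
String length n = 7
Each step either:
  - Splits a nonterminal into two (n-1 such steps)
  - Converts a nonterminal to terminal (n such steps)
Total = (n-1) + n = 2n - 1
= 2(7) - 1
= 14 - 1
= 13

13


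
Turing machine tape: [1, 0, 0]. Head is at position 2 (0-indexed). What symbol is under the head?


Tape: [1, 0, 0]
Positions: 0 1 2
Values:    1 0 0
Head at position 2
tape[2] = 0

0


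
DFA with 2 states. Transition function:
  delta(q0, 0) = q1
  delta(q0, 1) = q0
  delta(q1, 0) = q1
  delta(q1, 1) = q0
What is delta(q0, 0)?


Looking up transition function:
delta(q0, 0) in the table
Row: q0, Column: 0
Result: q1

q1


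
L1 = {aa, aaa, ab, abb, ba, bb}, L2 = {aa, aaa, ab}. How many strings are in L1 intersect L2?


L1 = {aa, aaa, ab, abb, ba, bb}
L2 = {aa, aaa, ab}
Checking each string in L1 against L2:
  'aa': in L2? Yes
  'aaa': in L2? Yes
  'ab': in L2? Yes
  'abb': in L2? No
  'ba': in L2? No
  'bb': in L2? No
Intersection = {aa, aaa, ab}
|L1 ∩ L2| = 3

3


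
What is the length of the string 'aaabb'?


String: 'aaabb'
Counting characters:
  'a' appears 3 time(s)
  'b' appears 2 time(s)
Total length = 3 + 2 = 5

5


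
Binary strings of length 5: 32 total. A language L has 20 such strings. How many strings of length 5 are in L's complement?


Alphabet: {0,1}
String length: 5
Total strings of length 5 = 2^5 = 32
Strings in L = 20
Complement = total - |L|
= 32 - 20
= 12

12


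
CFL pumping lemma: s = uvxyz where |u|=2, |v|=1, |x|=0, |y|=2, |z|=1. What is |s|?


|s| = |u| + |v| + |x| + |y| + |z|
= 2 + 1 + 0 + 2 + 1
= 3 + 0 + 3
= 3 + 3
= 6

6


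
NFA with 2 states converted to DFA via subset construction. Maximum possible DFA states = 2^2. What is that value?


NFA has 2 states
Subset construction: each DFA state = subset of NFA states
Maximum subsets = 2^2
2^2 = 4

4


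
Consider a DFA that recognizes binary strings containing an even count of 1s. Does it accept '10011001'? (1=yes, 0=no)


DFA has 2 states: q_even (start, accept=yes) and q_odd
Processing string '10011001' character by character:
  Position 0: read '1', 1-count=1 -> q_odd
  Position 1: read '0', 1-count=1 -> q_odd (no change)
  Position 2: read '0', 1-count=1 -> q_odd (no change)
  Position 3: read '1', 1-count=2 -> q_even
  Position 4: read '1', 1-count=3 -> q_odd
  Position 5: read '0', 1-count=3 -> q_odd (no change)
  Position 6: read '0', 1-count=3 -> q_odd (no change)
  Position 7: read '1', 1-count=4 -> q_even
Final state: q_even, total 1s = 4 (even); the DFA requires an even count -> accept

1
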